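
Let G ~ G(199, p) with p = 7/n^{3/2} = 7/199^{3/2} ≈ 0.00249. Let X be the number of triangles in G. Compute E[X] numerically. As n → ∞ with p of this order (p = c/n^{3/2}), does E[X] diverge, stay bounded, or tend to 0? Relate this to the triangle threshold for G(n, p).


Number of potential triangles: C(199, 3) = 1293699.
Each occurs with probability p³ ≈ (0.00249)³ ≈ 1.55044e-08.
By linearity: E[X] = C(199, 3)·p³ ≈ 1293699 · 1.55044e-08 ≈ 0.020.
Since α = 3/2 > 1, p = c/n^{3/2} = o(1/n) is below the triangle threshold p ~ 1/n. Asymptotically E[X] ~ (c³/6)·n^{3(1−α)} = (7³/6)·n^{-1.5} → 0, so by Markov's inequality G has no triangles w.h.p.

E[X] ≈ 0.020; in regime p = Θ(1/n^{3/2}) E[X] tends to 0 (below the triangle threshold p ~ 1/n).


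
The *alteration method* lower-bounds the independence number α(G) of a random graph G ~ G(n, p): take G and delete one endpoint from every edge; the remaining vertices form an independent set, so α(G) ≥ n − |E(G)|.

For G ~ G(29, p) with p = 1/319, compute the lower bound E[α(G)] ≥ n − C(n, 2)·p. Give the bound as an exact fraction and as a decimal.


E[|E(G)|] = C(29, 2)·p = 406 · (1/319) = 14/11.
E[α(G)] ≥ n − E[|E(G)|] = 29 − 14/11 = 305/11.
Numerically: ≈ 27.7273.
(This is only a lower bound; the true E[α(G)] may be larger.)

E[α(G)] ≥ 305/11 ≈ 27.7273.


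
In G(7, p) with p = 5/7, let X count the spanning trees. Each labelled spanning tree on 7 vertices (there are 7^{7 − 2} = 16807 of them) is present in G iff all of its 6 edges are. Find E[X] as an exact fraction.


K_7 has 7^{7 − 2} = 16807 labelled spanning trees.
For each such spanning tree H, let X_H = 1 if all 6 edges of H are present in G. Then P[X_H = 1] = p^{6} = (5/7)^{6} = 15625/117649.
By linearity: E[X] = Σ_H E[X_H] = 16807 · p^{6} = 16807 · 15625/117649 = 15625/7.
Numerically: E[X] ≈ 2232.14.

E[X] = 16807 · (5/7)^{6} = 15625/7 ≈ 2232.14.


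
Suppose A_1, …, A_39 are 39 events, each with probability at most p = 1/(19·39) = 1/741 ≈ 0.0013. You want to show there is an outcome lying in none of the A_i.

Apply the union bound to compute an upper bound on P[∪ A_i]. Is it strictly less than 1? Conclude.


Union bound: P[∪_{i=1}^{39} A_i] ≤ Σ_i P[A_i] ≤ 39·p = 39·(1/741) = 1/19.
Numerically: 1/19 ≈ 0.0526.
Is 1/19 < 1? YES.
Since P[∪ A_i] ≤ 1/19 < 1, the complement has P[∩ A_i^c] ≥ 1 − 1/19 = 18/19 > 0, so some outcome avoids every A_i.

39·p = 1/19 ≈ 0.0526; existence CERTIFIED by the union bound.


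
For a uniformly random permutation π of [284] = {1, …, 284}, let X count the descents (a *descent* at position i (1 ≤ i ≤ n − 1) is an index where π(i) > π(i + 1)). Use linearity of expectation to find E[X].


Write X = Σ X_I over i = 1, …, 283, with X_I the indicator of one descent.
There are 283 indicators.
For each fixed i, the pair (π(i), π(i+1)) is a uniformly random ordered pair of distinct values from {1, …, 284}; by symmetry P[π(i) > π(i+1)] = 1/2.
By linearity: E[X] = 283 · (1/2) = (284 − 1) · (1/2) = 283/2 ≈ 141.500.

E[X] = 283/2 = 141.500.


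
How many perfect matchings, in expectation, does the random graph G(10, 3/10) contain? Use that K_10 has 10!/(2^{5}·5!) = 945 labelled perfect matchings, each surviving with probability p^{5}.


K_10 has 10!/(2^{5}·5!) = 945 labelled perfect matchings.
For each such perfect matching H, let X_H = 1 if all 5 edges of H are present in G. Then P[X_H = 1] = p^{5} = (3/10)^{5} = 243/100000.
By linearity: E[X] = Σ_H E[X_H] = 945 · p^{5} = 945 · 243/100000 = 45927/20000.
Numerically: E[X] ≈ 2.296.

E[X] = 945 · (3/10)^{5} = 45927/20000 ≈ 2.296.


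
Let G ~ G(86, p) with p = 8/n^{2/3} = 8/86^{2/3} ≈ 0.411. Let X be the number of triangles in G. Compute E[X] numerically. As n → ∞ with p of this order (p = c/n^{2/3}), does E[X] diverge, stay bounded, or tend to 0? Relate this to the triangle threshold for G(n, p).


Number of potential triangles: C(86, 3) = 102340.
Each occurs with probability p³ ≈ (0.411)³ ≈ 6.92266e-02.
By linearity: E[X] = C(86, 3)·p³ ≈ 102340 · 6.92266e-02 ≈ 7084.651.
Since α = 2/3 < 1, p = c/n^{2/3} ≫ 1/n is above the triangle threshold p ~ 1/n. Asymptotically E[X] ~ (c³/6)·n^{3(1−α)} = (8³/6)·n^{1} → ∞; triangles are abundant w.h.p.

E[X] ≈ 7084.651; in regime p = Θ(1/n^{2/3}) E[X] diverges (above the triangle threshold p ~ 1/n).


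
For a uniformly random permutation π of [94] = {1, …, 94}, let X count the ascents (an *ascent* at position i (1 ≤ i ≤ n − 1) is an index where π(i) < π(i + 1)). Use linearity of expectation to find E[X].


Write X = Σ X_I over i = 1, …, 93, with X_I the indicator of one ascent.
There are 93 indicators.
For each fixed i, the pair (π(i), π(i+1)) is a uniformly random ordered pair of distinct values from {1, …, 94}; by symmetry P[π(i) < π(i+1)] = 1/2.
By linearity: E[X] = 93 · (1/2) = (94 − 1) · (1/2) = 93/2 ≈ 46.500.

E[X] = 93/2 = 46.500.


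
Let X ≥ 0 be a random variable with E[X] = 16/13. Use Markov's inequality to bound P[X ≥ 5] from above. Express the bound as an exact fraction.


μ = E[X] = 16/13, a = 5.
Markov: P[X ≥ 5] ≤ μ/a = (16/13)/5 = 16/65.
Numerically: ≈ 0.24615.
(Since a = 5 > μ = 1.23077, the bound 16/65 is < 1 and informative.)

P[X ≥ 5] ≤ 16/65 ≈ 0.24615.


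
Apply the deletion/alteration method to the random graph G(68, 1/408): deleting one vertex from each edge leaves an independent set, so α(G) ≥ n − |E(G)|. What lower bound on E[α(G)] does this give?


E[|E(G)|] = C(68, 2)·p = 2278 · (1/408) = 67/12.
E[α(G)] ≥ n − E[|E(G)|] = 68 − 67/12 = 749/12.
Numerically: ≈ 62.4167.
(This is only a lower bound; the true E[α(G)] may be larger.)

E[α(G)] ≥ 749/12 ≈ 62.4167.


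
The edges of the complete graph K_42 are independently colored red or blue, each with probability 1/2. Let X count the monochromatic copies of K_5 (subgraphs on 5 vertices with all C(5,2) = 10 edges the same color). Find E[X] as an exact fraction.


Let X = Σ_S X_S over the C(42, 5) = 850668 subsets S of size 5, where X_S = 1 if the K_5 on S is monochromatic.
For a fixed S, the K_5 on S has C(5, 2) = 10 edges. P[all 10 edges red] = (1/2)^10, and likewise for blue, so P[monochromatic] = 2·(1/2)^10 = 2^{1 − 10} = 1/512.
Summing: E[X] = C(42, 5) · 2^{1 − 10} = 850668 · 1/512 = 212667/128.
Numerically: E[X] ≈ 1661.461.

E[X] = C(42,5)·2^(1−C(5,2)) = 212667/128 ≈ 1661.461.


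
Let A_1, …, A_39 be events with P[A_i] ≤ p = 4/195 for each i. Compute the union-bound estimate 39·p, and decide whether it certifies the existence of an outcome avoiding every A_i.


Union bound: P[∪_{i=1}^{39} A_i] ≤ Σ_i P[A_i] ≤ 39·p = 39·(4/195) = 4/5.
Numerically: 4/5 ≈ 0.800.
Is 4/5 < 1? YES.
Since P[∪ A_i] ≤ 4/5 < 1, the complement has P[∩ A_i^c] ≥ 1 − 4/5 = 1/5 > 0, so some outcome avoids every A_i.

39·p = 4/5 ≈ 0.800; existence CERTIFIED by the union bound.


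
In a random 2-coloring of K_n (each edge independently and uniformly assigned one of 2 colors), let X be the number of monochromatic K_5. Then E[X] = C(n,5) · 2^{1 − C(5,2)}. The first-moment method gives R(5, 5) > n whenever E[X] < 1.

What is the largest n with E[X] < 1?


We need C(n, 5) · 2^{1 − 10} < 1, i.e. C(n, 5) < 2^{10 − 1} = 512.
Check values of n near the boundary:
  n = 10: C(10, 5) = 252; 252 < 512? YES
  n = 11: C(11, 5) = 462; 462 < 512? YES
  n = 12: C(12, 5) = 792; 792 < 512? NO
  n = 13: C(13, 5) = 1287; 1287 < 512? NO
The largest n with C(n, 5) < 512 is n = 11 (where E[X] = 231/256 ≈ 0.90234). Hence R(5, 5) > 11, i.e. R(5, 5) ≥ 12.

Largest n = 11; hence R(5, 5) > 11.


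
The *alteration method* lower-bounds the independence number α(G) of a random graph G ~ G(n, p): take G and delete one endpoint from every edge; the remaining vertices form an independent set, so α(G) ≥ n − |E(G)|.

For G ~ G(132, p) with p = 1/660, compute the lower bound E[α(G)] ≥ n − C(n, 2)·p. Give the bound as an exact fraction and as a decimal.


E[|E(G)|] = C(132, 2)·p = 8646 · (1/660) = 131/10.
E[α(G)] ≥ n − E[|E(G)|] = 132 − 131/10 = 1189/10.
Numerically: ≈ 118.9000.
(This is only a lower bound; the true E[α(G)] may be larger.)

E[α(G)] ≥ 1189/10 ≈ 118.9000.


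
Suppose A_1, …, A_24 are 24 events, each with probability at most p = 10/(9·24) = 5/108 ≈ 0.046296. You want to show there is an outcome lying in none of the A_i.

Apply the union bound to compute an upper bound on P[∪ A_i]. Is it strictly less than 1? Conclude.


Union bound: P[∪_{i=1}^{24} A_i] ≤ Σ_i P[A_i] ≤ 24·p = 24·(5/108) = 10/9.
Numerically: 10/9 ≈ 1.111111.
Is 10/9 < 1? NO.
Since the bound 10/9 is ≥ 1, the union bound is uninformative here; it does NOT by itself certify existence.

24·p = 10/9 ≈ 1.111111; existence NOT certified by the union bound.


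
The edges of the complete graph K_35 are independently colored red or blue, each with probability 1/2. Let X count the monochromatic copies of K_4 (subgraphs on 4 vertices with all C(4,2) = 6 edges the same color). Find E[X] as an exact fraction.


Let X = Σ_S X_S over the C(35, 4) = 52360 subsets S of size 4, where X_S = 1 if the K_4 on S is monochromatic.
For a fixed S, the K_4 on S has C(4, 2) = 6 edges. P[all 6 edges red] = (1/2)^6, and likewise for blue, so P[monochromatic] = 2·(1/2)^6 = 2^{1 − 6} = 1/32.
By linearity of expectation: E[X] = C(35, 4) · 2^{1 − 6} = 52360 · 1/32 = 6545/4.
Numerically: E[X] ≈ 1636.2500.

E[X] = C(35,4)·2^(1−C(4,2)) = 6545/4 ≈ 1636.2500.


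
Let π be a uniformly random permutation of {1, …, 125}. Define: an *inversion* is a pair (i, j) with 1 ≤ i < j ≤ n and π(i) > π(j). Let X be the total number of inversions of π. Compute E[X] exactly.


Write X = Σ X_I over the C(125, 2) = 7750 pairs i < j, with X_I the indicator of one inversion.
There are 7750 indicators.
For each fixed pair i < j, the values π(i) and π(j) are two distinct elements of {1, …, 125} in uniformly random order; by symmetry P[π(i) > π(j)] = 1/2.
By linearity: E[X] = 7750 · (1/2) = C(125, 2) · (1/2) = 7750/2 = 3875 ≈ 3875.000000.

E[X] = 3875 = 3875.000000.


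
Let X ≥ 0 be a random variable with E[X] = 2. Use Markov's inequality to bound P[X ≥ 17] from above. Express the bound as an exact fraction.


μ = E[X] = 2, a = 17.
Markov: P[X ≥ 17] ≤ μ/a = (2)/17 = 2/17.
Numerically: ≈ 0.11765.
(Since a = 17 > μ = 2.00000, the bound 2/17 is < 1 and informative.)

P[X ≥ 17] ≤ 2/17 ≈ 0.11765.


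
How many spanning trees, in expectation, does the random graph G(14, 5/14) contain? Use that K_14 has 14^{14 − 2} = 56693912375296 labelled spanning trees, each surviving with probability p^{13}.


K_14 has 14^{14 − 2} = 56693912375296 labelled spanning trees.
For each such spanning tree H, let X_H = 1 if all 13 edges of H are present in G. Then P[X_H = 1] = p^{13} = (5/14)^{13} = 1220703125/793714773254144.
By linearity: E[X] = Σ_H E[X_H] = 56693912375296 · p^{13} = 56693912375296 · 1220703125/793714773254144 = 1220703125/14.
Numerically: E[X] ≈ 8.72e+07.

E[X] = 56693912375296 · (5/14)^{13} = 1220703125/14 ≈ 8.72e+07.


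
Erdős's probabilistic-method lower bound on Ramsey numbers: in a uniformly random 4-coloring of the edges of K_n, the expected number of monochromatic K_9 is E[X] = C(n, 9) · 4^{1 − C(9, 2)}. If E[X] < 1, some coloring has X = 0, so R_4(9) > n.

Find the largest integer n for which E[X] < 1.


We need C(n, 9) · 4^{1 − 36} < 1, i.e. C(n, 9) < 4^{36 − 1} = 1180591620717411303424.
Check values of n near the boundary:
  n = 908: C(908, 9) = 1111058428637338083100; 1111058428637338083100 < 1180591620717411303424? YES
  n = 909: C(909, 9) = 1122169012923711463931; 1122169012923711463931 < 1180591620717411303424? YES
  n = 910: C(910, 9) = 1133378248346922788210; 1133378248346922788210 < 1180591620717411303424? YES
  n = 911: C(911, 9) = 1144686900492291197405; 1144686900492291197405 < 1180591620717411303424? YES
  n = 912: C(912, 9) = 1156095740032081475120; 1156095740032081475120 < 1180591620717411303424? YES
  n = 913: C(913, 9) = 1167605542753639808390; 1167605542753639808390 < 1180591620717411303424? YES
  n = 914: C(914, 9) = 1179217089587653905932; 1179217089587653905932 < 1180591620717411303424? YES
  n = 915: C(915, 9) = 1190931166636537885130; 1190931166636537885130 < 1180591620717411303424? NO
The largest n with C(n, 9) < 1180591620717411303424 is n = 914 (where E[X] = 294804272396913476483/295147905179352825856 ≈ 0.999). Hence R_4(9) > 914, i.e. R_4(9) ≥ 915.

Largest n = 914; hence R_4(9) > 914.


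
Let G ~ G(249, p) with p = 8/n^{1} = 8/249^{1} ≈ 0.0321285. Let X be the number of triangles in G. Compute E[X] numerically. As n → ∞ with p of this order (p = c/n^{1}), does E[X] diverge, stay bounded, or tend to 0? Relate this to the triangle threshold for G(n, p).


Number of potential triangles: C(249, 3) = 2542124.
Each occurs with probability p³ ≈ (0.0321285)³ ≈ 3.31643828e-05.
By linearity: E[X] = C(249, 3)·p³ ≈ 2542124 · 3.31643828e-05 ≈ 84.307974.
Here α = 1, so p = 8/n is exactly at the triangle threshold p ~ 1/n. Asymptotically E[X] → c³/6 = 8³/6 = 256/3 ≈ 85.333333, a bounded constant. In this regime the triangle count is asymptotically Poisson(c³/6).

E[X] ≈ 84.307974; in regime p = Θ(1/n^{1}) E[X] stays bounded (at the triangle threshold p ~ 1/n).


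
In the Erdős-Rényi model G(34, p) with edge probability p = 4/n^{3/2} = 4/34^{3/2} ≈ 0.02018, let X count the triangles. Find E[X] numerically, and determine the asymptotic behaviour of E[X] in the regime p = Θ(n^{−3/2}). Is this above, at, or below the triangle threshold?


Number of potential triangles: C(34, 3) = 5984.
Each occurs with probability p³ ≈ (0.02018)³ ≈ 8.213435e-06.
By linearity: E[X] = C(34, 3)·p³ ≈ 5984 · 8.213435e-06 ≈ 0.0491.
Since α = 3/2 > 1, p = c/n^{3/2} = o(1/n) is below the triangle threshold p ~ 1/n. Asymptotically E[X] ~ (c³/6)·n^{3(1−α)} = (4³/6)·n^{-1.5} → 0, so by Markov's inequality G has no triangles w.h.p.

E[X] ≈ 0.0491; in regime p = Θ(1/n^{3/2}) E[X] tends to 0 (below the triangle threshold p ~ 1/n).


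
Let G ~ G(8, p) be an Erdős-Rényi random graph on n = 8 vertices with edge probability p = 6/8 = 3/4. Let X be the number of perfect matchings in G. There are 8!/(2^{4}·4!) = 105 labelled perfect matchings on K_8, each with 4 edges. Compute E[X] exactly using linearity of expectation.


K_8 has 8!/(2^{4}·4!) = 105 labelled perfect matchings.
For each such perfect matching H, let X_H = 1 if all 4 edges of H are present in G. Then P[X_H = 1] = p^{4} = (3/4)^{4} = 81/256.
By linearity of expectation: E[X] = Σ_H E[X_H] = 105 · p^{4} = 105 · 81/256 = 8505/256.
Numerically: E[X] ≈ 33.223.

E[X] = 105 · (3/4)^{4} = 8505/256 ≈ 33.223.


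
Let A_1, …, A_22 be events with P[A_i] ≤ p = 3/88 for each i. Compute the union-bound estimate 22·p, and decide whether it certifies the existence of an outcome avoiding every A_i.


Union bound: P[∪_{i=1}^{22} A_i] ≤ Σ_i P[A_i] ≤ 22·p = 22·(3/88) = 3/4.
Numerically: 3/4 ≈ 0.75000.
Is 3/4 < 1? YES.
Since P[∪ A_i] ≤ 3/4 < 1, the complement has P[∩ A_i^c] ≥ 1 − 3/4 = 1/4 > 0, so some outcome avoids every A_i.

22·p = 3/4 ≈ 0.75000; existence CERTIFIED by the union bound.


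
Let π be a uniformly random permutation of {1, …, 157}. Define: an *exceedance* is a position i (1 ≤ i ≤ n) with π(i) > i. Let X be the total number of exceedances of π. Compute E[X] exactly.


Write X = Σ_{i=1}^{157} X_i, where X_i = 1_{π(i) > i}.
For each fixed i, π(i) is uniform over {1, …, 157} (marginal of a uniform permutation), so P[π(i) > i] = (n − i)/n. Summing: Σ_{i=1}^{157} (n − i)/n = (0 + 1 + … + 156)/157 = 157(157 − 1)/(2·157) = (157 − 1)/2.
Hence E[X] = Σ_{i=1}^{157} (157 − i)/157 = 78 ≈ 78.00000.

E[X] = 78 = 78.00000.


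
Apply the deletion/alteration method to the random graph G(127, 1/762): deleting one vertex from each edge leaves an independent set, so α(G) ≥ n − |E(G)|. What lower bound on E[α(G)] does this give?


E[|E(G)|] = C(127, 2)·p = 8001 · (1/762) = 21/2.
E[α(G)] ≥ n − E[|E(G)|] = 127 − 21/2 = 233/2.
Numerically: ≈ 116.50000.
(This is only a lower bound; the true E[α(G)] may be larger.)

E[α(G)] ≥ 233/2 ≈ 116.50000.


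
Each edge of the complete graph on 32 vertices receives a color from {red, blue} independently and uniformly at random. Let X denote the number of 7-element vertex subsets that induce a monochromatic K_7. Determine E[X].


Let X = Σ_S X_S over the C(32, 7) = 3365856 subsets S of size 7, where X_S = 1 if the K_7 on S is monochromatic.
For a fixed S, the K_7 on S has C(7, 2) = 21 edges. P[all 21 edges red] = (1/2)^21, and likewise for blue, so P[monochromatic] = 2·(1/2)^21 = 2^{1 − 21} = 1/1048576.
By linearity: E[X] = C(32, 7) · 2^{1 − 21} = 3365856 · 1/1048576 = 105183/32768.
Numerically: E[X] ≈ 3.2099.

E[X] = C(32,7)·2^(1−C(7,2)) = 105183/32768 ≈ 3.2099.


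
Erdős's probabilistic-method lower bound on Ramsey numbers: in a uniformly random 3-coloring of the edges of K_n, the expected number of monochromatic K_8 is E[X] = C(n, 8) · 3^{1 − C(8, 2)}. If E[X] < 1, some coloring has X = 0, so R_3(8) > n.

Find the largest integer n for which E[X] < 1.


We need C(n, 8) · 3^{1 − 28} < 1, i.e. C(n, 8) < 3^{28 − 1} = 7625597484987.
Check values of n near the boundary:
  n = 153: C(153, 8) = 6183023199255; 6183023199255 < 7625597484987? YES
  n = 154: C(154, 8) = 6521818990995; 6521818990995 < 7625597484987? YES
  n = 155: C(155, 8) = 6876747915675; 6876747915675 < 7625597484987? YES
  n = 156: C(156, 8) = 7248464019225; 7248464019225 < 7625597484987? YES
  n = 157: C(157, 8) = 7637643295425; 7637643295425 < 7625597484987? NO
  n = 158: C(158, 8) = 8044984271181; 8044984271181 < 7625597484987? NO
The largest n with C(n, 8) < 7625597484987 is n = 156 (where E[X] = 805384891025/847288609443 ≈ 0.95054). Hence R_3(8) > 156, i.e. R_3(8) ≥ 157.

Largest n = 156; hence R_3(8) > 156.


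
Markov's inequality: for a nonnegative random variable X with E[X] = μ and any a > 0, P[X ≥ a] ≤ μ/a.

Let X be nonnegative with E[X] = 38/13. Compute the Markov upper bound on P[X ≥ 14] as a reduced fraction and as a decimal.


μ = E[X] = 38/13, a = 14.
Markov: P[X ≥ 14] ≤ μ/a = (38/13)/14 = 19/91.
Numerically: ≈ 0.2088.
(Since a = 14 > μ = 2.9231, the bound 19/91 is < 1 and informative.)

P[X ≥ 14] ≤ 19/91 ≈ 0.2088.


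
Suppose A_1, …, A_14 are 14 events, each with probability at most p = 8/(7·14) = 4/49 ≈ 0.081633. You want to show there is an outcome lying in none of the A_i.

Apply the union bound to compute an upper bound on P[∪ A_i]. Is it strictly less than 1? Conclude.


Union bound: P[∪_{i=1}^{14} A_i] ≤ Σ_i P[A_i] ≤ 14·p = 14·(4/49) = 8/7.
Numerically: 8/7 ≈ 1.142857.
Is 8/7 < 1? NO.
Since the bound 8/7 is ≥ 1, the union bound is uninformative here; it does NOT by itself certify existence.

14·p = 8/7 ≈ 1.142857; existence NOT certified by the union bound.


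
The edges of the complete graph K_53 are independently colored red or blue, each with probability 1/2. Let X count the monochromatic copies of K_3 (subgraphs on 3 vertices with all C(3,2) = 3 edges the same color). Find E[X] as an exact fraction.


Let X = Σ_S X_S over the C(53, 3) = 23426 subsets S of size 3, where X_S = 1 if the K_3 on S is monochromatic.
For a fixed S, the K_3 on S has C(3, 2) = 3 edges. P[all 3 edges red] = (1/2)^3, and likewise for blue, so P[monochromatic] = 2·(1/2)^3 = 2^{1 − 3} = 1/4.
By linearity of expectation: E[X] = C(53, 3) · 2^{1 − 3} = 23426 · 1/4 = 11713/2.
Numerically: E[X] ≈ 5856.500000.

E[X] = C(53,3)·2^(1−C(3,2)) = 11713/2 ≈ 5856.500000.


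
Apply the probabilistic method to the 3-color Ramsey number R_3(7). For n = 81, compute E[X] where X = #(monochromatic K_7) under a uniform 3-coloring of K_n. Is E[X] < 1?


E[X] = C(81, 7) · 3^{1 − 21} = 3477216600 · 3^{−20} = 3477216600/3486784401.
As a reduced fraction: E[X] = 42928600/43046721 ≈ 0.997256.
Is E[X] < 1? YES.
Since E[X] < 1, there exists a 3-coloring of K_{81} with no monochromatic K_7; hence R_3(7) > 81.

E[X] = 42928600/43046721 ≈ 0.997256; E[X] < 1, so R_3(7) > 81.


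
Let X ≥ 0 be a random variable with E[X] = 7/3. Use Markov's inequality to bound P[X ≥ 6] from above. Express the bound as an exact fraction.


μ = E[X] = 7/3, a = 6.
Markov: P[X ≥ 6] ≤ μ/a = (7/3)/6 = 7/18.
Numerically: ≈ 0.389.
(Since a = 6 > μ = 2.333, the bound 7/18 is < 1 and informative.)

P[X ≥ 6] ≤ 7/18 ≈ 0.389.


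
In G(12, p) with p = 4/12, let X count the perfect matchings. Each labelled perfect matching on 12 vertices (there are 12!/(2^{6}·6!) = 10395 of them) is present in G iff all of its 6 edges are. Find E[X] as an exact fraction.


K_12 has 12!/(2^{6}·6!) = 10395 labelled perfect matchings.
For each such perfect matching H, let X_H = 1 if all 6 edges of H are present in G. Then P[X_H = 1] = p^{6} = (1/3)^{6} = 1/729.
Summing the indicators: E[X] = Σ_H E[X_H] = 10395 · p^{6} = 10395 · 1/729 = 385/27.
Numerically: E[X] ≈ 14.26.

E[X] = 10395 · (1/3)^{6} = 385/27 ≈ 14.26.


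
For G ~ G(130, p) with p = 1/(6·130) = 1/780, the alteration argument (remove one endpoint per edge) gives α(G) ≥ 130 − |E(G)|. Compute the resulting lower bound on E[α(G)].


E[|E(G)|] = C(130, 2)·p = 8385 · (1/780) = 43/4.
E[α(G)] ≥ n − E[|E(G)|] = 130 − 43/4 = 477/4.
Numerically: ≈ 119.25000.
(This is only a lower bound; the true E[α(G)] may be larger.)

E[α(G)] ≥ 477/4 ≈ 119.25000.


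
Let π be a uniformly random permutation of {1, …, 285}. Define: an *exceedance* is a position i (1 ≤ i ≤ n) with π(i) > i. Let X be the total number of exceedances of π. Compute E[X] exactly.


Write X = Σ_{i=1}^{285} X_i, where X_i = 1_{π(i) > i}.
For each fixed i, π(i) is uniform over {1, …, 285} (marginal of a uniform permutation), so P[π(i) > i] = (n − i)/n. Summing: Σ_{i=1}^{285} (n − i)/n = (0 + 1 + … + 284)/285 = 285(285 − 1)/(2·285) = (285 − 1)/2.
Hence E[X] = Σ_{i=1}^{285} (285 − i)/285 = 142 ≈ 142.000000.

E[X] = 142 = 142.000000.


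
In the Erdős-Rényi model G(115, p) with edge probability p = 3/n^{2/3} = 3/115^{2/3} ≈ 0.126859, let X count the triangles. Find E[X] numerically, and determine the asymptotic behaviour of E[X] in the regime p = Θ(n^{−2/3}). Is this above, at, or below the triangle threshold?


Number of potential triangles: C(115, 3) = 246905.
Each occurs with probability p³ ≈ (0.126859)³ ≈ 2.04158790e-03.
By linearity: E[X] = C(115, 3)·p³ ≈ 246905 · 2.04158790e-03 ≈ 504.078261.
Since α = 2/3 < 1, p = c/n^{2/3} ≫ 1/n is above the triangle threshold p ~ 1/n. Asymptotically E[X] ~ (c³/6)·n^{3(1−α)} = (3³/6)·n^{1} → ∞; triangles are abundant w.h.p.

E[X] ≈ 504.078261; in regime p = Θ(1/n^{2/3}) E[X] diverges (above the triangle threshold p ~ 1/n).


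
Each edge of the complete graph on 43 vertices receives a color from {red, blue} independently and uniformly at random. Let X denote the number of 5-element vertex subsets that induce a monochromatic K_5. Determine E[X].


Let X = Σ_S X_S over the C(43, 5) = 962598 subsets S of size 5, where X_S = 1 if the K_5 on S is monochromatic.
For a fixed S, the K_5 on S has C(5, 2) = 10 edges. P[all 10 edges red] = (1/2)^10, and likewise for blue, so P[monochromatic] = 2·(1/2)^10 = 2^{1 − 10} = 1/512.
By linearity of expectation: E[X] = C(43, 5) · 2^{1 − 10} = 962598 · 1/512 = 481299/256.
Numerically: E[X] ≈ 1880.074219.

E[X] = C(43,5)·2^(1−C(5,2)) = 481299/256 ≈ 1880.074219.


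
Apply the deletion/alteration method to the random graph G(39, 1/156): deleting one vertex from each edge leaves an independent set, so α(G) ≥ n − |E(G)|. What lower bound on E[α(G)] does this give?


E[|E(G)|] = C(39, 2)·p = 741 · (1/156) = 19/4.
E[α(G)] ≥ n − E[|E(G)|] = 39 − 19/4 = 137/4.
Numerically: ≈ 34.2500.
(This is only a lower bound; the true E[α(G)] may be larger.)

E[α(G)] ≥ 137/4 ≈ 34.2500.


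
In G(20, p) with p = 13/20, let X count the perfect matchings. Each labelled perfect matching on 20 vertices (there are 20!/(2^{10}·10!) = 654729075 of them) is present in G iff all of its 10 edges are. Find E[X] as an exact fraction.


K_20 has 20!/(2^{10}·10!) = 654729075 labelled perfect matchings.
For each such perfect matching H, let X_H = 1 if all 10 edges of H are present in G. Then P[X_H = 1] = p^{10} = (13/20)^{10} = 137858491849/10240000000000.
Summing the indicators: E[X] = Σ_H E[X_H] = 654729075 · p^{10} = 654729075 · 137858491849/10240000000000 = 3610398513967632387/409600000000.
Numerically: E[X] ≈ 8.8144e+06.

E[X] = 654729075 · (13/20)^{10} = 3610398513967632387/409600000000 ≈ 8.8144e+06.


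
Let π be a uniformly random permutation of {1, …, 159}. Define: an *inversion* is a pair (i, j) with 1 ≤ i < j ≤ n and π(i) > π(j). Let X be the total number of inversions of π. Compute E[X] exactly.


Write X = Σ X_I over the C(159, 2) = 12561 pairs i < j, with X_I the indicator of one inversion.
There are 12561 indicators.
For each fixed pair i < j, the values π(i) and π(j) are two distinct elements of {1, …, 159} in uniformly random order; by symmetry P[π(i) > π(j)] = 1/2.
By linearity: E[X] = 12561 · (1/2) = C(159, 2) · (1/2) = 12561/2 = 12561/2 ≈ 6280.5000.

E[X] = 12561/2 = 6280.5000.


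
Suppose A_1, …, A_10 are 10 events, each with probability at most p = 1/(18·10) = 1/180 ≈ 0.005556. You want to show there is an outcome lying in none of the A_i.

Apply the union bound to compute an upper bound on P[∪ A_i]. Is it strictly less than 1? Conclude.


Union bound: P[∪_{i=1}^{10} A_i] ≤ Σ_i P[A_i] ≤ 10·p = 10·(1/180) = 1/18.
Numerically: 1/18 ≈ 0.055556.
Is 1/18 < 1? YES.
Since P[∪ A_i] ≤ 1/18 < 1, the complement has P[∩ A_i^c] ≥ 1 − 1/18 = 17/18 > 0, so some outcome avoids every A_i.

10·p = 1/18 ≈ 0.055556; existence CERTIFIED by the union bound.


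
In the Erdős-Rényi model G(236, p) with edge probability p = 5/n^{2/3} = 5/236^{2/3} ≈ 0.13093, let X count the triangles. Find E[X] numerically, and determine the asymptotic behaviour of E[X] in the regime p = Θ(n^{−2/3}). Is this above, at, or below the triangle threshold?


Number of potential triangles: C(236, 3) = 2162940.
Each occurs with probability p³ ≈ (0.13093)³ ≈ 2.2443263e-03.
By linearity: E[X] = C(236, 3)·p³ ≈ 2162940 · 2.2443263e-03 ≈ 4854.34322.
Since α = 2/3 < 1, p = c/n^{2/3} ≫ 1/n is above the triangle threshold p ~ 1/n. Asymptotically E[X] ~ (c³/6)·n^{3(1−α)} = (5³/6)·n^{1} → ∞; triangles are abundant w.h.p.

E[X] ≈ 4854.34322; in regime p = Θ(1/n^{2/3}) E[X] diverges (above the triangle threshold p ~ 1/n).


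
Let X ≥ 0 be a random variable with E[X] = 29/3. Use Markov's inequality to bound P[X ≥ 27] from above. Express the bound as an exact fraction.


μ = E[X] = 29/3, a = 27.
Markov: P[X ≥ 27] ≤ μ/a = (29/3)/27 = 29/81.
Numerically: ≈ 0.35802.
(Since a = 27 > μ = 9.66667, the bound 29/81 is < 1 and informative.)

P[X ≥ 27] ≤ 29/81 ≈ 0.35802.


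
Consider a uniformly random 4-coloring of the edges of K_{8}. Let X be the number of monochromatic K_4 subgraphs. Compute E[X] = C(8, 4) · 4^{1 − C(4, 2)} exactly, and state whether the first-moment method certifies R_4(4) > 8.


E[X] = C(8, 4) · 4^{1 − 6} = 70 · 4^{−5} = 70/1024.
As a reduced fraction: E[X] = 35/512 ≈ 0.068.
Is E[X] < 1? YES.
Since E[X] < 1, there exists a 4-coloring of K_{8} with no monochromatic K_4; hence R_4(4) > 8.

E[X] = 35/512 ≈ 0.068; E[X] < 1, so R_4(4) > 8.


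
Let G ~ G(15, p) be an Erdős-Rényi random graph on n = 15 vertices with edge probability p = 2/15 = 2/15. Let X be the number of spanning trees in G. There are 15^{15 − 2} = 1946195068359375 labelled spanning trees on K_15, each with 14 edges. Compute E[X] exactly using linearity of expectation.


K_15 has 15^{15 − 2} = 1946195068359375 labelled spanning trees.
For each such spanning tree H, let X_H = 1 if all 14 edges of H are present in G. Then P[X_H = 1] = p^{14} = (2/15)^{14} = 16384/29192926025390625.
By linearity: E[X] = Σ_H E[X_H] = 1946195068359375 · p^{14} = 1946195068359375 · 16384/29192926025390625 = 16384/15.
Numerically: E[X] ≈ 1092.

E[X] = 1946195068359375 · (2/15)^{14} = 16384/15 ≈ 1092.


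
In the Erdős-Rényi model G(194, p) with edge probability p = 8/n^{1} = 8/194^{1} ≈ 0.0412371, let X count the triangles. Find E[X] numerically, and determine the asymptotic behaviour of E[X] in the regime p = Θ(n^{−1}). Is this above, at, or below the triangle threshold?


Number of potential triangles: C(194, 3) = 1198144.
Each occurs with probability p³ ≈ (0.0412371)³ ≈ 7.01236916e-05.
By linearity: E[X] = C(194, 3)·p³ ≈ 1198144 · 7.01236916e-05 ≈ 84.018280.
Here α = 1, so p = 8/n is exactly at the triangle threshold p ~ 1/n. Asymptotically E[X] → c³/6 = 8³/6 = 256/3 ≈ 85.333333, a bounded constant. In this regime the triangle count is asymptotically Poisson(c³/6).

E[X] ≈ 84.018280; in regime p = Θ(1/n^{1}) E[X] stays bounded (at the triangle threshold p ~ 1/n).


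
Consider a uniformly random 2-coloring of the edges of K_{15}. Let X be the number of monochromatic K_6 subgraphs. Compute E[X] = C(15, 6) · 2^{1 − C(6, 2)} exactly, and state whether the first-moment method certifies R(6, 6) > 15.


E[X] = C(15, 6) · 2^{1 − 15} = 5005 · 2^{−14} = 5005/16384.
As a reduced fraction: E[X] = 5005/16384 ≈ 0.30548.
Is E[X] < 1? YES.
Since E[X] < 1, there exists a 2-coloring of K_{15} with no monochromatic K_6; hence R(6, 6) > 15.

E[X] = 5005/16384 ≈ 0.30548; E[X] < 1, so R(6, 6) > 15.


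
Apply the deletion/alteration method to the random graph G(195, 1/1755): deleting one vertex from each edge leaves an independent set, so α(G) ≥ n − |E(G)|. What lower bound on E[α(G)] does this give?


E[|E(G)|] = C(195, 2)·p = 18915 · (1/1755) = 97/9.
E[α(G)] ≥ n − E[|E(G)|] = 195 − 97/9 = 1658/9.
Numerically: ≈ 184.222.
(This is only a lower bound; the true E[α(G)] may be larger.)

E[α(G)] ≥ 1658/9 ≈ 184.222.


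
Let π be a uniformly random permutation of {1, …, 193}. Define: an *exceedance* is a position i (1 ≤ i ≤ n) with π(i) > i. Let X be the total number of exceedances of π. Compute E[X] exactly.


Write X = Σ_{i=1}^{193} X_i, where X_i = 1_{π(i) > i}.
For each fixed i, π(i) is uniform over {1, …, 193} (marginal of a uniform permutation), so P[π(i) > i] = (n − i)/n. Summing: Σ_{i=1}^{193} (n − i)/n = (0 + 1 + … + 192)/193 = 193(193 − 1)/(2·193) = (193 − 1)/2.
Hence E[X] = Σ_{i=1}^{193} (193 − i)/193 = 96 ≈ 96.00000.

E[X] = 96 = 96.00000.


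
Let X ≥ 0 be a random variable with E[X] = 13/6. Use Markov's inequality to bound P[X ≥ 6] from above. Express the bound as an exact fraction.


μ = E[X] = 13/6, a = 6.
Markov: P[X ≥ 6] ≤ μ/a = (13/6)/6 = 13/36.
Numerically: ≈ 0.361.
(Since a = 6 > μ = 2.167, the bound 13/36 is < 1 and informative.)

P[X ≥ 6] ≤ 13/36 ≈ 0.361.


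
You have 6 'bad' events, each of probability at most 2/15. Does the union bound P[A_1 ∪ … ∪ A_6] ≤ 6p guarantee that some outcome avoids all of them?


Union bound: P[∪_{i=1}^{6} A_i] ≤ Σ_i P[A_i] ≤ 6·p = 6·(2/15) = 4/5.
Numerically: 4/5 ≈ 0.800000.
Is 4/5 < 1? YES.
Since P[∪ A_i] ≤ 4/5 < 1, the complement has P[∩ A_i^c] ≥ 1 − 4/5 = 1/5 > 0, so some outcome avoids every A_i.

6·p = 4/5 ≈ 0.800000; existence CERTIFIED by the union bound.


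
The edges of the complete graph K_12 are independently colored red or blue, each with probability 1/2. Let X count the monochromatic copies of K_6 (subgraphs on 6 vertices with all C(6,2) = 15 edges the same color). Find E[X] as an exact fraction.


Let X = Σ_S X_S over the C(12, 6) = 924 subsets S of size 6, where X_S = 1 if the K_6 on S is monochromatic.
For a fixed S, the K_6 on S has C(6, 2) = 15 edges. P[all 15 edges red] = (1/2)^15, and likewise for blue, so P[monochromatic] = 2·(1/2)^15 = 2^{1 − 15} = 1/16384.
By linearity: E[X] = C(12, 6) · 2^{1 − 15} = 924 · 1/16384 = 231/4096.
Numerically: E[X] ≈ 0.056396.

E[X] = C(12,6)·2^(1−C(6,2)) = 231/4096 ≈ 0.056396.


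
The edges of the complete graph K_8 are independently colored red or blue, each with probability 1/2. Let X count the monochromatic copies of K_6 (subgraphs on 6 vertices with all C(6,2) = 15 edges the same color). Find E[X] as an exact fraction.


Let X = Σ_S X_S over the C(8, 6) = 28 subsets S of size 6, where X_S = 1 if the K_6 on S is monochromatic.
For a fixed S, the K_6 on S has C(6, 2) = 15 edges. P[all 15 edges red] = (1/2)^15, and likewise for blue, so P[monochromatic] = 2·(1/2)^15 = 2^{1 − 15} = 1/16384.
By linearity: E[X] = C(8, 6) · 2^{1 − 15} = 28 · 1/16384 = 7/4096.
Numerically: E[X] ≈ 0.002.

E[X] = C(8,6)·2^(1−C(6,2)) = 7/4096 ≈ 0.002.


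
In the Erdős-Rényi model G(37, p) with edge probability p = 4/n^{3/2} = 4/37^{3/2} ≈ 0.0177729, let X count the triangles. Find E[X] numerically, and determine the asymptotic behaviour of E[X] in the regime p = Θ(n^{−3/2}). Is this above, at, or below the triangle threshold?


Number of potential triangles: C(37, 3) = 7770.
Each occurs with probability p³ ≈ (0.0177729)³ ≈ 5.61399751e-06.
By linearity: E[X] = C(37, 3)·p³ ≈ 7770 · 5.61399751e-06 ≈ 0.043621.
Since α = 3/2 > 1, p = c/n^{3/2} = o(1/n) is below the triangle threshold p ~ 1/n. Asymptotically E[X] ~ (c³/6)·n^{3(1−α)} = (4³/6)·n^{-1.5} → 0, so by Markov's inequality G has no triangles w.h.p.

E[X] ≈ 0.043621; in regime p = Θ(1/n^{3/2}) E[X] tends to 0 (below the triangle threshold p ~ 1/n).


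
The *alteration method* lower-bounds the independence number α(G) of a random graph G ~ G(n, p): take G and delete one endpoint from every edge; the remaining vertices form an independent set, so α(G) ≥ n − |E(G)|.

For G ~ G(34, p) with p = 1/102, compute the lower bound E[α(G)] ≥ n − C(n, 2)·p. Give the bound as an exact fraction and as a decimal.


E[|E(G)|] = C(34, 2)·p = 561 · (1/102) = 11/2.
E[α(G)] ≥ n − E[|E(G)|] = 34 − 11/2 = 57/2.
Numerically: ≈ 28.5000.
(This is only a lower bound; the true E[α(G)] may be larger.)

E[α(G)] ≥ 57/2 ≈ 28.5000.


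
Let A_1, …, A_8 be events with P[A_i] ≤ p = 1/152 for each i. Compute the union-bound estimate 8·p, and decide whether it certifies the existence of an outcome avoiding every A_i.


Union bound: P[∪_{i=1}^{8} A_i] ≤ Σ_i P[A_i] ≤ 8·p = 8·(1/152) = 1/19.
Numerically: 1/19 ≈ 0.052632.
Is 1/19 < 1? YES.
Since P[∪ A_i] ≤ 1/19 < 1, the complement has P[∩ A_i^c] ≥ 1 − 1/19 = 18/19 > 0, so some outcome avoids every A_i.

8·p = 1/19 ≈ 0.052632; existence CERTIFIED by the union bound.


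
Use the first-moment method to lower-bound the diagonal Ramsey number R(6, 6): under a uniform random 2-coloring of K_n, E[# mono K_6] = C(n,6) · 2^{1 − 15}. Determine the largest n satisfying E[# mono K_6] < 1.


We need C(n, 6) · 2^{1 − 15} < 1, i.e. C(n, 6) < 2^{15 − 1} = 16384.
Check values of n near the boundary:
  n = 14: C(14, 6) = 3003; 3003 < 16384? YES
  n = 15: C(15, 6) = 5005; 5005 < 16384? YES
  n = 16: C(16, 6) = 8008; 8008 < 16384? YES
  n = 17: C(17, 6) = 12376; 12376 < 16384? YES
  n = 18: C(18, 6) = 18564; 18564 < 16384? NO
The largest n with C(n, 6) < 16384 is n = 17 (where E[X] = 1547/2048 ≈ 0.7554). Hence R(6, 6) > 17, i.e. R(6, 6) ≥ 18.

Largest n = 17; hence R(6, 6) > 17.


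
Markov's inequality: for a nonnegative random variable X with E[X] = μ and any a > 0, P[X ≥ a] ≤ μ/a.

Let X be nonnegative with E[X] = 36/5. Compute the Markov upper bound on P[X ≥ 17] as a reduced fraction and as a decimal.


μ = E[X] = 36/5, a = 17.
Markov: P[X ≥ 17] ≤ μ/a = (36/5)/17 = 36/85.
Numerically: ≈ 0.423529.
(Since a = 17 > μ = 7.200000, the bound 36/85 is < 1 and informative.)

P[X ≥ 17] ≤ 36/85 ≈ 0.423529.


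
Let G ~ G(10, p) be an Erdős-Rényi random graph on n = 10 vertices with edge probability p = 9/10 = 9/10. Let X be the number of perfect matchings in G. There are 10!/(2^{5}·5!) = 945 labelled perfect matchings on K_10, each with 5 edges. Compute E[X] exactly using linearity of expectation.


K_10 has 10!/(2^{5}·5!) = 945 labelled perfect matchings.
For each such perfect matching H, let X_H = 1 if all 5 edges of H are present in G. Then P[X_H = 1] = p^{5} = (9/10)^{5} = 59049/100000.
Summing the indicators: E[X] = Σ_H E[X_H] = 945 · p^{5} = 945 · 59049/100000 = 11160261/20000.
Numerically: E[X] ≈ 558.

E[X] = 945 · (9/10)^{5} = 11160261/20000 ≈ 558.


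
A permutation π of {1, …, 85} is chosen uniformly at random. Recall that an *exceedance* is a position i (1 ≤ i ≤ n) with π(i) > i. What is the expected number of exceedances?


Write X = Σ_{i=1}^{85} X_i, where X_i = 1_{π(i) > i}.
For each fixed i, π(i) is uniform over {1, …, 85} (marginal of a uniform permutation), so P[π(i) > i] = (n − i)/n. Summing: Σ_{i=1}^{85} (n − i)/n = (0 + 1 + … + 84)/85 = 85(85 − 1)/(2·85) = (85 − 1)/2.
Hence E[X] = Σ_{i=1}^{85} (85 − i)/85 = 42 ≈ 42.000000.

E[X] = 42 = 42.000000.


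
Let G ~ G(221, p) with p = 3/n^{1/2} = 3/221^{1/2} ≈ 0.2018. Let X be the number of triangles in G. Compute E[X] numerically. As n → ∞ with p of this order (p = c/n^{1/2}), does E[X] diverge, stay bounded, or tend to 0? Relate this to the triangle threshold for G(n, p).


Number of potential triangles: C(221, 3) = 1774630.
Each occurs with probability p³ ≈ (0.2018)³ ≈ 8.2181744e-03.
By linearity: E[X] = C(221, 3)·p³ ≈ 1774630 · 8.2181744e-03 ≈ 14584.21885.
Since α = 1/2 < 1, p = c/n^{1/2} ≫ 1/n is above the triangle threshold p ~ 1/n. Asymptotically E[X] ~ (c³/6)·n^{3(1−α)} = (3³/6)·n^{1.5} → ∞; triangles are abundant w.h.p.

E[X] ≈ 14584.21885; in regime p = Θ(1/n^{1/2}) E[X] diverges (above the triangle threshold p ~ 1/n).


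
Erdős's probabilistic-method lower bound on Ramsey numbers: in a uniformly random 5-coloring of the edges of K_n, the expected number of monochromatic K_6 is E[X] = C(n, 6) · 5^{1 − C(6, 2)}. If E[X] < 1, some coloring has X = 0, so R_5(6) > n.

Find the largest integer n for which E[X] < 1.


We need C(n, 6) · 5^{1 − 15} < 1, i.e. C(n, 6) < 5^{15 − 1} = 6103515625.
Check values of n near the boundary:
  n = 126: C(126, 6) = 4925156775; 4925156775 < 6103515625? YES
  n = 127: C(127, 6) = 5169379425; 5169379425 < 6103515625? YES
  n = 128: C(128, 6) = 5423611200; 5423611200 < 6103515625? YES
  n = 129: C(129, 6) = 5688177600; 5688177600 < 6103515625? YES
  n = 130: C(130, 6) = 5963412000; 5963412000 < 6103515625? YES
  n = 131: C(131, 6) = 6249655776; 6249655776 < 6103515625? NO
The largest n with C(n, 6) < 6103515625 is n = 130 (where E[X] = 47707296/48828125 ≈ 0.977045). Hence R_5(6) > 130, i.e. R_5(6) ≥ 131.

Largest n = 130; hence R_5(6) > 130.


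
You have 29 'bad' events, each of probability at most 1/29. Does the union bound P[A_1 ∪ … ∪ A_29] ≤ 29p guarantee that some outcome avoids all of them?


Union bound: P[∪_{i=1}^{29} A_i] ≤ Σ_i P[A_i] ≤ 29·p = 29·(1/29) = 1.
Numerically: 1 ≈ 1.00000.
Is 1 < 1? NO.
Since the bound 1 is ≥ 1, the union bound is uninformative here; it does NOT by itself certify existence.

29·p = 1 ≈ 1.00000; existence NOT certified by the union bound.


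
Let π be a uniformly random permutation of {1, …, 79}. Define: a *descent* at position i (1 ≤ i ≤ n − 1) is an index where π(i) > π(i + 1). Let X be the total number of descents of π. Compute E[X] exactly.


Write X = Σ X_I over i = 1, …, 78, with X_I the indicator of one descent.
There are 78 indicators.
For each fixed i, the pair (π(i), π(i+1)) is a uniformly random ordered pair of distinct values from {1, …, 79}; by symmetry P[π(i) > π(i+1)] = 1/2.
By linearity: E[X] = 78 · (1/2) = (79 − 1) · (1/2) = 39 ≈ 39.000000.

E[X] = 39 = 39.000000.
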